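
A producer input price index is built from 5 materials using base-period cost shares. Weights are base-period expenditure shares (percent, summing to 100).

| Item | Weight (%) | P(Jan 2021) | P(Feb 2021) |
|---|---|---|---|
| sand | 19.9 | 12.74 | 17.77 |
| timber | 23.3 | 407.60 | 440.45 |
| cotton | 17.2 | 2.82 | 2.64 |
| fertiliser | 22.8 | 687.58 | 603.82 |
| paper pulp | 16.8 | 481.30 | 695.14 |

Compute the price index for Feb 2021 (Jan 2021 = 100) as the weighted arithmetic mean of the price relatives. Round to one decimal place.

sand: 19.9 × (17.77/12.74) = 19.9 × 1.394819 = 27.7569
timber: 23.3 × (440.45/407.60) = 23.3 × 1.080594 = 25.1778
cotton: 17.2 × (2.64/2.82) = 17.2 × 0.936170 = 16.1021
fertiliser: 22.8 × (603.82/687.58) = 22.8 × 0.878181 = 20.0225
paper pulp: 16.8 × (695.14/481.30) = 16.8 × 1.444297 = 24.2642
Index = Σ wᵢ·(p₁ᵢ/p₀ᵢ) = 27.7569 + 25.1778 + 16.1021 + 20.0225 + 24.2642 = 113.3236

113.3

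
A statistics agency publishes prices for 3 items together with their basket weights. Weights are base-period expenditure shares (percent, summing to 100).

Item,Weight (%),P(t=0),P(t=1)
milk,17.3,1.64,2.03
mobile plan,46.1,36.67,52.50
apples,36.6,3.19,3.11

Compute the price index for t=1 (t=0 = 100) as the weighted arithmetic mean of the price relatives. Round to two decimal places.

123.10

milk: 17.3 × (2.03/1.64) = 17.3 × 1.237805 = 21.4140
mobile plan: 46.1 × (52.50/36.67) = 46.1 × 1.431688 = 66.0008
apples: 36.6 × (3.11/3.19) = 36.6 × 0.974922 = 35.6821
Index = Σ wᵢ·(p₁ᵢ/p₀ᵢ) = 21.4140 + 66.0008 + 35.6821 = 123.0970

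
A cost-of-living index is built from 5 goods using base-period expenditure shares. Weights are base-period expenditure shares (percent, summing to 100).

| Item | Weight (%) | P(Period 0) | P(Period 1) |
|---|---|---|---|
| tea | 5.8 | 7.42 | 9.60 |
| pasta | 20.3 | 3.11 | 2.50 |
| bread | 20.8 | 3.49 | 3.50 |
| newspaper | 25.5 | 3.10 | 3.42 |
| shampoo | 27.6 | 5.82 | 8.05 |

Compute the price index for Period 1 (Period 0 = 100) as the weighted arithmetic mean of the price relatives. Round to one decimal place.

111.0

tea: 5.8 × (9.60/7.42) = 5.8 × 1.293801 = 7.5040
pasta: 20.3 × (2.50/3.11) = 20.3 × 0.803859 = 16.3183
bread: 20.8 × (3.50/3.49) = 20.8 × 1.002865 = 20.8596
newspaper: 25.5 × (3.42/3.10) = 25.5 × 1.103226 = 28.1323
shampoo: 27.6 × (8.05/5.82) = 27.6 × 1.383162 = 38.1753
Index = Σ wᵢ·(p₁ᵢ/p₀ᵢ) = 7.5040 + 16.3183 + 20.8596 + 28.1323 + 38.1753 = 110.9895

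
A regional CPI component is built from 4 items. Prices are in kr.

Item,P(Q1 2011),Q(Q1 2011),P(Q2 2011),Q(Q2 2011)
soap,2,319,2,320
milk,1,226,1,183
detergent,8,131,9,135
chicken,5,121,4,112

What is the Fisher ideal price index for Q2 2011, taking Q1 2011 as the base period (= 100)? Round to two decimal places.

100.67

Laspeyres component (base-period weights):
ΣP(Q2 2011)Q(Q1 2011) = 2×319 + 1×226 + 9×131 + 4×121 = 638 + 226 + 1179 + 484 = 2527
ΣP(Q1 2011)Q(Q1 2011) = 2×319 + 1×226 + 8×131 + 5×121 = 638 + 226 + 1048 + 605 = 2517
L = 2527 / 2517 × 100 = 100.3973
Paasche component (current-period weights):
ΣP(Q2 2011)Q(Q2 2011) = 2×320 + 1×183 + 9×135 + 4×112 = 640 + 183 + 1215 + 448 = 2486
ΣP(Q1 2011)Q(Q2 2011) = 2×320 + 1×183 + 8×135 + 5×112 = 640 + 183 + 1080 + 560 = 2463
P = 2486 / 2463 × 100 = 100.9338
Fisher = √(L × P) = √(100.3973 × 100.9338) = 100.6652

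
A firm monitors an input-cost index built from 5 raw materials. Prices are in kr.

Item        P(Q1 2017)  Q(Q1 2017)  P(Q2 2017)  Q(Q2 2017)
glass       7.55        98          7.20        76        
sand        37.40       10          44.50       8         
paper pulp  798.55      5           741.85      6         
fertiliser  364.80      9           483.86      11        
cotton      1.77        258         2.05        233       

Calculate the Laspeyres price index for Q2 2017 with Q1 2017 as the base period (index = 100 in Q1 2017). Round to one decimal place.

Laspeyres price index uses base-period quantities as weights.
ΣP(Q2 2017)·Q(Q1 2017) = 7.20×98 + 44.50×10 + 741.85×5 + 483.86×9 + 2.05×258 = 705.6 + 445 + 3709.25 + 4354.74 + 528.9 = 9743.49
ΣP(Q1 2017)·Q(Q1 2017) = 7.55×98 + 37.40×10 + 798.55×5 + 364.80×9 + 1.77×258 = 739.9 + 374 + 3992.75 + 3283.2 + 456.66 = 8846.51
Index = 9743.49 / 8846.51 × 100 = 110.1394

110.1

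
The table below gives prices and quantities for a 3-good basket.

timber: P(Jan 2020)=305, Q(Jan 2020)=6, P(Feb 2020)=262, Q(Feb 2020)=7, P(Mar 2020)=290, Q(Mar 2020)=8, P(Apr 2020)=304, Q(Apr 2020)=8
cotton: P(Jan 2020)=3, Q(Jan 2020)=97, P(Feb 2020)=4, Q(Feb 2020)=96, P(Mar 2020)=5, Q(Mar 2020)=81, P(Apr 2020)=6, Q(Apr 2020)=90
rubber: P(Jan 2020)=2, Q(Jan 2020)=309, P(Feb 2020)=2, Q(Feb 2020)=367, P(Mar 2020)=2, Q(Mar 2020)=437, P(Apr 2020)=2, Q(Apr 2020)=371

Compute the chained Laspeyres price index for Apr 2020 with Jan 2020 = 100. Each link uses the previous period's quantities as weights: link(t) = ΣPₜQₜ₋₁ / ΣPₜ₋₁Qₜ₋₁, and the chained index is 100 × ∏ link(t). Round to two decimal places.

108.98

Link Jan 2020→Feb 2020:
ΣP(Feb 2020)Q(Jan 2020) = 262×6 + 4×97 + 2×309 = 1572 + 388 + 618 = 2578
ΣP(Jan 2020)Q(Jan 2020) = 305×6 + 3×97 + 2×309 = 1830 + 291 + 618 = 2739
link = 2578/2739 = 0.941219
Link Feb 2020→Mar 2020:
ΣP(Mar 2020)Q(Feb 2020) = 290×7 + 5×96 + 2×367 = 2030 + 480 + 734 = 3244
ΣP(Feb 2020)Q(Feb 2020) = 262×7 + 4×96 + 2×367 = 1834 + 384 + 734 = 2952
link = 3244/2952 = 1.098916
Link Mar 2020→Apr 2020:
ΣP(Apr 2020)Q(Mar 2020) = 304×8 + 6×81 + 2×437 = 2432 + 486 + 874 = 3792
ΣP(Mar 2020)Q(Mar 2020) = 290×8 + 5×81 + 2×437 = 2320 + 405 + 874 = 3599
link = 3792/3599 = 1.053626
Chained index = 100 × 0.941219 × 1.098916 × 1.053626 = 108.9788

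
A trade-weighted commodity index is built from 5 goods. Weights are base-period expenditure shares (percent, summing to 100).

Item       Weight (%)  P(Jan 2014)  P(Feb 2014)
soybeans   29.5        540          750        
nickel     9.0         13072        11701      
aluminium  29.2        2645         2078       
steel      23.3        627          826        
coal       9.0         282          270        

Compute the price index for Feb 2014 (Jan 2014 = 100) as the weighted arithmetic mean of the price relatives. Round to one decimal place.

soybeans: 29.5 × (750/540) = 29.5 × 1.388889 = 40.9722
nickel: 9.0 × (11701/13072) = 9.0 × 0.895119 = 8.0561
aluminium: 29.2 × (2078/2645) = 29.2 × 0.785633 = 22.9405
steel: 23.3 × (826/627) = 23.3 × 1.317384 = 30.6951
coal: 9.0 × (270/282) = 9.0 × 0.957447 = 8.6170
Index = Σ wᵢ·(p₁ᵢ/p₀ᵢ) = 40.9722 + 8.0561 + 22.9405 + 30.6951 + 8.6170 = 111.2809

111.3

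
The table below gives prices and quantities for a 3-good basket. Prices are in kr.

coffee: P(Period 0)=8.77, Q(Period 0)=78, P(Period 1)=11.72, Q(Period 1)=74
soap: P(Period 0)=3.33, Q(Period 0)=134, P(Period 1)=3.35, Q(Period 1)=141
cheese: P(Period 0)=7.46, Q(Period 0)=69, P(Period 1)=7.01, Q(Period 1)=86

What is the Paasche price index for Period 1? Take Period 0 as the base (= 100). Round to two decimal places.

Paasche price index uses current-period quantities as weights.
ΣP(Period 1)·Q(Period 1) = 11.72×74 + 3.35×141 + 7.01×86 = 867.28 + 472.35 + 602.86 = 1942.49
ΣP(Period 0)·Q(Period 1) = 8.77×74 + 3.33×141 + 7.46×86 = 648.98 + 469.53 + 641.56 = 1760.07
Index = 1942.49 / 1760.07 × 100 = 110.3644

110.36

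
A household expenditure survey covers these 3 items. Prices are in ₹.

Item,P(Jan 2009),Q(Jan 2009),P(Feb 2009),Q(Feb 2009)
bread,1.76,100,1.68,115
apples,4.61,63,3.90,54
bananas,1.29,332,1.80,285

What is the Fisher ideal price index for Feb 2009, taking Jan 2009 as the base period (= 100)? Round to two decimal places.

112.49

Laspeyres component (base-period weights):
ΣP(Feb 2009)Q(Jan 2009) = 1.68×100 + 3.90×63 + 1.80×332 = 168 + 245.7 + 597.6 = 1011.3
ΣP(Jan 2009)Q(Jan 2009) = 1.76×100 + 4.61×63 + 1.29×332 = 176 + 290.43 + 428.28 = 894.71
L = 1011.3 / 894.71 × 100 = 113.0310
Paasche component (current-period weights):
ΣP(Feb 2009)Q(Feb 2009) = 1.68×115 + 3.90×54 + 1.80×285 = 193.2 + 210.6 + 513 = 916.8
ΣP(Jan 2009)Q(Feb 2009) = 1.76×115 + 4.61×54 + 1.29×285 = 202.4 + 248.94 + 367.65 = 818.99
P = 916.8 / 818.99 × 100 = 111.9428
Fisher = √(L × P) = √(113.0310 × 111.9428) = 112.4856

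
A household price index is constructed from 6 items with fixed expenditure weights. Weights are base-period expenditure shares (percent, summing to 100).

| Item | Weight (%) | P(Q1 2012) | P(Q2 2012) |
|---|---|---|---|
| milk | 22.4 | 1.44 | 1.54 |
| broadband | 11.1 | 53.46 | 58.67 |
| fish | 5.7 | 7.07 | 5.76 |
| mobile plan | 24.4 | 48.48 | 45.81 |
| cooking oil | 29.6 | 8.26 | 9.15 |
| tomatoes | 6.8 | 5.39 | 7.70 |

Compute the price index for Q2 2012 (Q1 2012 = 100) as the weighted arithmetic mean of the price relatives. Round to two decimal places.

milk: 22.4 × (1.54/1.44) = 22.4 × 1.069444 = 23.9556
broadband: 11.1 × (58.67/53.46) = 11.1 × 1.097456 = 12.1818
fish: 5.7 × (5.76/7.07) = 5.7 × 0.814710 = 4.6438
mobile plan: 24.4 × (45.81/48.48) = 24.4 × 0.944926 = 23.0562
cooking oil: 29.6 × (9.15/8.26) = 29.6 × 1.107748 = 32.7893
tomatoes: 6.8 × (7.70/5.39) = 6.8 × 1.428571 = 9.7143
Index = Σ wᵢ·(p₁ᵢ/p₀ᵢ) = 23.9556 + 12.1818 + 4.6438 + 23.0562 + 32.7893 + 9.7143 = 106.3410

106.34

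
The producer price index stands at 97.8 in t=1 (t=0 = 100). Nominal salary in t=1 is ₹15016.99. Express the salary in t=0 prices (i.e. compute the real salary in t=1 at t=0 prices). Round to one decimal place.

15354.8

Real = Nominal ÷ (Index/100) = 15016.99 ÷ (97.8/100)
     = 15016.99 ÷ 0.978 = 15354.7955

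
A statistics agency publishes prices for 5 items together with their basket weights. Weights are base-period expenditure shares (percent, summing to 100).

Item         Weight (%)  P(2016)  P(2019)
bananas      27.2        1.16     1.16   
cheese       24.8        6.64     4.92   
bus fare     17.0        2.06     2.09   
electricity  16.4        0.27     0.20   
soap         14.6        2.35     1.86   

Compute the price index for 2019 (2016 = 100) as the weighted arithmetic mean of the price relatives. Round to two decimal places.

86.53

bananas: 27.2 × (1.16/1.16) = 27.2 × 1.000000 = 27.2000
cheese: 24.8 × (4.92/6.64) = 24.8 × 0.740964 = 18.3759
bus fare: 17.0 × (2.09/2.06) = 17.0 × 1.014563 = 17.2476
electricity: 16.4 × (0.20/0.27) = 16.4 × 0.740741 = 12.1481
soap: 14.6 × (1.86/2.35) = 14.6 × 0.791489 = 11.5557
Index = Σ wᵢ·(p₁ᵢ/p₀ᵢ) = 27.2000 + 18.3759 + 17.2476 + 12.1481 + 11.5557 = 86.5274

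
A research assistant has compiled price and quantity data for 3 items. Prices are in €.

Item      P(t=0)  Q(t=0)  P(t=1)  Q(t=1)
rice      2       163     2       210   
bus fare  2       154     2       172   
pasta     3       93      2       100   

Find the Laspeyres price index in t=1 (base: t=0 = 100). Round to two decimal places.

89.81

Laspeyres price index uses base-period quantities as weights.
ΣP(t=1)·Q(t=0) = 2×163 + 2×154 + 2×93 = 326 + 308 + 186 = 820
ΣP(t=0)·Q(t=0) = 2×163 + 2×154 + 3×93 = 326 + 308 + 279 = 913
Index = 820 / 913 × 100 = 89.8138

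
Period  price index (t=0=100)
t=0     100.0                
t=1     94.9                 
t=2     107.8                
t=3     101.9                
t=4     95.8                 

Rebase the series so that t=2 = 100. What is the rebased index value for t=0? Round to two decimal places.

Rebased(t=0) = 100.0 / 107.8 × 100 = 92.7644

92.76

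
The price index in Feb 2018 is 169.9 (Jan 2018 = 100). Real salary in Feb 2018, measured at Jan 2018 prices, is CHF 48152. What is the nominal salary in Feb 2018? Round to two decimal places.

Nominal = Real × (Index/100) = 48152 × (169.9/100)
        = 48152 × 1.699 = 81810.2480

81810.25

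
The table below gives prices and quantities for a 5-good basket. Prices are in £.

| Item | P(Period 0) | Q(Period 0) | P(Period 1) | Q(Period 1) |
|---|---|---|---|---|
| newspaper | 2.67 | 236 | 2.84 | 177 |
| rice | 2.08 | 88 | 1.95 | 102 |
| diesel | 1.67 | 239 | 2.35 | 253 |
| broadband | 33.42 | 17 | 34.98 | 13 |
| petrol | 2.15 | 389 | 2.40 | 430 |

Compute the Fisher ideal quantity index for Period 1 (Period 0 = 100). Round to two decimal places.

94.58

Laspeyres component (base-period weights):
ΣP(Period 0)Q(Period 1) = 2.67×177 + 2.08×102 + 1.67×253 + 33.42×13 + 2.15×430 = 472.59 + 212.16 + 422.51 + 434.46 + 924.5 = 2466.22
ΣP(Period 0)Q(Period 0) = 2.67×236 + 2.08×88 + 1.67×239 + 33.42×17 + 2.15×389 = 630.12 + 183.04 + 399.13 + 568.14 + 836.35 = 2616.78
L = 2466.22 / 2616.78 × 100 = 94.2464
Paasche component (current-period weights):
ΣP(Period 1)Q(Period 1) = 2.84×177 + 1.95×102 + 2.35×253 + 34.98×13 + 2.40×430 = 502.68 + 198.9 + 594.55 + 454.74 + 1032 = 2782.87
ΣP(Period 1)Q(Period 0) = 2.84×236 + 1.95×88 + 2.35×239 + 34.98×17 + 2.40×389 = 670.24 + 171.6 + 561.65 + 594.66 + 933.6 = 2931.75
P = 2782.87 / 2931.75 × 100 = 94.9218
Fisher = √(L × P) = √(94.2464 × 94.9218) = 94.5835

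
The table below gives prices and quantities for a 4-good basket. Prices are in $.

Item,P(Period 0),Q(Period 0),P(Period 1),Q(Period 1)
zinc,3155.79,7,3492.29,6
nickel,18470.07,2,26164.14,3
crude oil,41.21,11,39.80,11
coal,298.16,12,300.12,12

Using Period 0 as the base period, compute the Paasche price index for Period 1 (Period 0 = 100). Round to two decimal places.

132.04

Paasche price index uses current-period quantities as weights.
ΣP(Period 1)·Q(Period 1) = 3492.29×6 + 26164.14×3 + 39.80×11 + 300.12×12 = 20953.74 + 78492.42 + 437.8 + 3601.44 = 103485.4
ΣP(Period 0)·Q(Period 1) = 3155.79×6 + 18470.07×3 + 41.21×11 + 298.16×12 = 18934.74 + 55410.21 + 453.31 + 3577.92 = 78376.18
Index = 103485.4 / 78376.18 × 100 = 132.0368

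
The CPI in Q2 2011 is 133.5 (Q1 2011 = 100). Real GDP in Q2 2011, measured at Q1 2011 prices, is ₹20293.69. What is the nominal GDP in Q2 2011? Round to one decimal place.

27092.1

Nominal = Real × (Index/100) = 20293.69 × (133.5/100)
        = 20293.69 × 1.335 = 27092.0761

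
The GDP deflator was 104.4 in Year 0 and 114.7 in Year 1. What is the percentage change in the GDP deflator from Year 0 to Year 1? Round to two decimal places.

Change = (114.7 − 104.4) / 104.4 × 100
       = 10.3 / 104.4 × 100 = 9.8659%

9.87%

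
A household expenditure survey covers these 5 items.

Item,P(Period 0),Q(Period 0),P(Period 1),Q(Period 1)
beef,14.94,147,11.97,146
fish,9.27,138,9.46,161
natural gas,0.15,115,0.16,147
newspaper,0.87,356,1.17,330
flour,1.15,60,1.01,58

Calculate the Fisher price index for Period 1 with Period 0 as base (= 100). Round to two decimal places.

92.15

Laspeyres component (base-period weights):
ΣP(Period 1)Q(Period 0) = 11.97×147 + 9.46×138 + 0.16×115 + 1.17×356 + 1.01×60 = 1759.59 + 1305.48 + 18.4 + 416.52 + 60.6 = 3560.59
ΣP(Period 0)Q(Period 0) = 14.94×147 + 9.27×138 + 0.15×115 + 0.87×356 + 1.15×60 = 2196.18 + 1279.26 + 17.25 + 309.72 + 69 = 3871.41
L = 3560.59 / 3871.41 × 100 = 91.9714
Paasche component (current-period weights):
ΣP(Period 1)Q(Period 1) = 11.97×146 + 9.46×161 + 0.16×147 + 1.17×330 + 1.01×58 = 1747.62 + 1523.06 + 23.52 + 386.1 + 58.58 = 3738.88
ΣP(Period 0)Q(Period 1) = 14.94×146 + 9.27×161 + 0.15×147 + 0.87×330 + 1.15×58 = 2181.24 + 1492.47 + 22.05 + 287.1 + 66.7 = 4049.56
P = 3738.88 / 4049.56 × 100 = 92.3281
Fisher = √(L × P) = √(91.9714 × 92.3281) = 92.1496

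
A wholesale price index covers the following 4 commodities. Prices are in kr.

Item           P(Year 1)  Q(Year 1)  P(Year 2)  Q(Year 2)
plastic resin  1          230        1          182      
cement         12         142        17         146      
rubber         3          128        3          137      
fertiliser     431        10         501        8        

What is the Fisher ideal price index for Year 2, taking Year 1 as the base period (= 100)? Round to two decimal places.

121.77

Laspeyres component (base-period weights):
ΣP(Year 2)Q(Year 1) = 1×230 + 17×142 + 3×128 + 501×10 = 230 + 2414 + 384 + 5010 = 8038
ΣP(Year 1)Q(Year 1) = 1×230 + 12×142 + 3×128 + 431×10 = 230 + 1704 + 384 + 4310 = 6628
L = 8038 / 6628 × 100 = 121.2734
Paasche component (current-period weights):
ΣP(Year 2)Q(Year 2) = 1×182 + 17×146 + 3×137 + 501×8 = 182 + 2482 + 411 + 4008 = 7083
ΣP(Year 1)Q(Year 2) = 1×182 + 12×146 + 3×137 + 431×8 = 182 + 1752 + 411 + 3448 = 5793
P = 7083 / 5793 × 100 = 122.2683
Fisher = √(L × P) = √(121.2734 × 122.2683) = 121.7698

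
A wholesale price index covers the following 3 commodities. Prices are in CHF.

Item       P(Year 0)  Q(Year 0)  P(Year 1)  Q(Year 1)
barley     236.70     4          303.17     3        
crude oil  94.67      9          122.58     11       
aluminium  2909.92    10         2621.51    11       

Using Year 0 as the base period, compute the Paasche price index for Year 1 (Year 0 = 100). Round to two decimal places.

Paasche price index uses current-period quantities as weights.
ΣP(Year 1)·Q(Year 1) = 303.17×3 + 122.58×11 + 2621.51×11 = 909.51 + 1348.38 + 28836.61 = 31094.5
ΣP(Year 0)·Q(Year 1) = 236.70×3 + 94.67×11 + 2909.92×11 = 710.1 + 1041.37 + 32009.12 = 33760.59
Index = 31094.5 / 33760.59 × 100 = 92.1030

92.10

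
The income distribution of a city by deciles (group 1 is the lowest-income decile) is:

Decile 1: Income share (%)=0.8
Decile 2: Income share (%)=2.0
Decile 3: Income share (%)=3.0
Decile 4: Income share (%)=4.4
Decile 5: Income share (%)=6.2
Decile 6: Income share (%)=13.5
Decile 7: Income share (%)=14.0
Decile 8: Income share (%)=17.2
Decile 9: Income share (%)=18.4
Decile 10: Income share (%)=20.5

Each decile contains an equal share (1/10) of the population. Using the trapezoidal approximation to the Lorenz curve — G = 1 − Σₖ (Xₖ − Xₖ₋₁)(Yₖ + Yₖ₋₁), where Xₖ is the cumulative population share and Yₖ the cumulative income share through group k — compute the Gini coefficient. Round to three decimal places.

0.399

Cumulative income shares Yₖ: 0.0080, 0.0280, 0.0580, 0.1020, 0.1640, 0.2990, 0.4390, 0.6110, 0.7950, 1.0000
Σ (Xₖ−Xₖ₋₁)(Yₖ+Yₖ₋₁) = (1/10)(0.0080+0.0000) + (1/10)(0.0280+0.0080) + (1/10)(0.0580+0.0280) + (1/10)(0.1020+0.0580) + (1/10)(0.1640+0.1020) + (1/10)(0.2990+0.1640) + (1/10)(0.4390+0.2990) + (1/10)(0.6110+0.4390) + (1/10)(0.7950+0.6110) + (1/10)(1.0000+0.7950)
  = 0.0008 + 0.0036 + 0.0086 + 0.0160 + 0.0266 + 0.0463 + 0.0738 + 0.1050 + 0.1406 + 0.1795 = 0.6008
G = 1 − 0.6008 = 0.3992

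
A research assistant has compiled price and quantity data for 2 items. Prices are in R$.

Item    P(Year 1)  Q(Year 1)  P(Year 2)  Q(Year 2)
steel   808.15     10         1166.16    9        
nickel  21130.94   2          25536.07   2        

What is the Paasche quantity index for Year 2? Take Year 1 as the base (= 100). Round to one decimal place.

98.1

Paasche quantity index uses current-period prices as weights.
ΣP(Year 2)·Q(Year 2) = 1166.16×9 + 25536.07×2 = 10495.44 + 51072.14 = 61567.58
ΣP(Year 2)·Q(Year 1) = 1166.16×10 + 25536.07×2 = 11661.6 + 51072.14 = 62733.74
Index = 61567.58 / 62733.74 × 100 = 98.1411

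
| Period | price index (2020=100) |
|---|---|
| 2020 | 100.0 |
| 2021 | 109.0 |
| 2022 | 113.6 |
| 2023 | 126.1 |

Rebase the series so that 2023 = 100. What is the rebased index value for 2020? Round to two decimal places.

79.30

Rebased(2020) = 100.0 / 126.1 × 100 = 79.3021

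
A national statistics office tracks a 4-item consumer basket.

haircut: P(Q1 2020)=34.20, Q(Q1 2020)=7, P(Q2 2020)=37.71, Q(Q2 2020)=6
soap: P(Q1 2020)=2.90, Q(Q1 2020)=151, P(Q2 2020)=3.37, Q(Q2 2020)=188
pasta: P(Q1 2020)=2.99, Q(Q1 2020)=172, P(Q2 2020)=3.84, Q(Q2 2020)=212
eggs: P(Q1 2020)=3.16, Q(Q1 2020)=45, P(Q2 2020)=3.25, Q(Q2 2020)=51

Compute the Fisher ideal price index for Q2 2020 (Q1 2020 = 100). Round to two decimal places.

Laspeyres component (base-period weights):
ΣP(Q2 2020)Q(Q1 2020) = 37.71×7 + 3.37×151 + 3.84×172 + 3.25×45 = 263.97 + 508.87 + 660.48 + 146.25 = 1579.57
ΣP(Q1 2020)Q(Q1 2020) = 34.20×7 + 2.90×151 + 2.99×172 + 3.16×45 = 239.4 + 437.9 + 514.28 + 142.2 = 1333.78
L = 1579.57 / 1333.78 × 100 = 118.4281
Paasche component (current-period weights):
ΣP(Q2 2020)Q(Q2 2020) = 37.71×6 + 3.37×188 + 3.84×212 + 3.25×51 = 226.26 + 633.56 + 814.08 + 165.75 = 1839.65
ΣP(Q1 2020)Q(Q2 2020) = 34.20×6 + 2.90×188 + 2.99×212 + 3.16×51 = 205.2 + 545.2 + 633.88 + 161.16 = 1545.44
P = 1839.65 / 1545.44 × 100 = 119.0373
Fisher = √(L × P) = √(118.4281 × 119.0373) = 118.7323

118.73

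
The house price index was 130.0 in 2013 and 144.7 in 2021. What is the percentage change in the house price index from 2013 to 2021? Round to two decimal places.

11.31%

Change = (144.7 − 130.0) / 130.0 × 100
       = 14.7 / 130.0 × 100 = 11.3077%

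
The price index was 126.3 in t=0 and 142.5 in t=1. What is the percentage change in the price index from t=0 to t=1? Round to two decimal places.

12.83%

Change = (142.5 − 126.3) / 126.3 × 100
       = 16.2 / 126.3 × 100 = 12.8266%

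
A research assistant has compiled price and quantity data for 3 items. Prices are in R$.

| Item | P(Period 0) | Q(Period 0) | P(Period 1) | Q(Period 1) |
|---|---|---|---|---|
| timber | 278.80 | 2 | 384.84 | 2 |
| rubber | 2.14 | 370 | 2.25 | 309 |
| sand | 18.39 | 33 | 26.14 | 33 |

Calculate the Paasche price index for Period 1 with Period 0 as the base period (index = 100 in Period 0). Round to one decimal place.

Paasche price index uses current-period quantities as weights.
ΣP(Period 1)·Q(Period 1) = 384.84×2 + 2.25×309 + 26.14×33 = 769.68 + 695.25 + 862.62 = 2327.55
ΣP(Period 0)·Q(Period 1) = 278.80×2 + 2.14×309 + 18.39×33 = 557.6 + 661.26 + 606.87 = 1825.73
Index = 2327.55 / 1825.73 × 100 = 127.4860

127.5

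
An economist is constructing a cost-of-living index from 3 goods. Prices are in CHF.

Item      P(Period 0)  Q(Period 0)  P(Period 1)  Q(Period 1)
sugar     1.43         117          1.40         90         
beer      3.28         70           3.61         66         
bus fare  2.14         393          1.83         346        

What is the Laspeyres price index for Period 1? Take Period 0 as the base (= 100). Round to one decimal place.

91.7

Laspeyres price index uses base-period quantities as weights.
ΣP(Period 1)·Q(Period 0) = 1.40×117 + 3.61×70 + 1.83×393 = 163.8 + 252.7 + 719.19 = 1135.69
ΣP(Period 0)·Q(Period 0) = 1.43×117 + 3.28×70 + 2.14×393 = 167.31 + 229.6 + 841.02 = 1237.93
Index = 1135.69 / 1237.93 × 100 = 91.7411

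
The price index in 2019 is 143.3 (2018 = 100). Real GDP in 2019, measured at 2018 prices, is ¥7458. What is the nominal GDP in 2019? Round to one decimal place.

10687.3

Nominal = Real × (Index/100) = 7458 × (143.3/100)
        = 7458 × 1.433 = 10687.3140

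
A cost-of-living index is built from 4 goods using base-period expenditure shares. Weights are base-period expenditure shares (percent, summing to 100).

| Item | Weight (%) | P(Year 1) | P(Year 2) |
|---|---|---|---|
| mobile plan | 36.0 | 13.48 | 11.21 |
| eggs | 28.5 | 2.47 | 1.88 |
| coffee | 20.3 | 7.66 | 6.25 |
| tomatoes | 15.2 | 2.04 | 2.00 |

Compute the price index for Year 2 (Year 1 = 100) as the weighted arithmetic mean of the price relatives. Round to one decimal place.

mobile plan: 36.0 × (11.21/13.48) = 36.0 × 0.831602 = 29.9377
eggs: 28.5 × (1.88/2.47) = 28.5 × 0.761134 = 21.6923
coffee: 20.3 × (6.25/7.66) = 20.3 × 0.815927 = 16.5633
tomatoes: 15.2 × (2.00/2.04) = 15.2 × 0.980392 = 14.9020
Index = Σ wᵢ·(p₁ᵢ/p₀ᵢ) = 29.9377 + 21.6923 + 16.5633 + 14.9020 = 83.0953

83.1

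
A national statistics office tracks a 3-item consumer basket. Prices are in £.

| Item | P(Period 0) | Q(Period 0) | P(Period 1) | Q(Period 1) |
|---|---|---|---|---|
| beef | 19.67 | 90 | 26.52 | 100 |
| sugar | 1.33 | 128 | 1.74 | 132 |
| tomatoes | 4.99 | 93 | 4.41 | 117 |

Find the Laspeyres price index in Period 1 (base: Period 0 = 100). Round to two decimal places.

Laspeyres price index uses base-period quantities as weights.
ΣP(Period 1)·Q(Period 0) = 26.52×90 + 1.74×128 + 4.41×93 = 2386.8 + 222.72 + 410.13 = 3019.65
ΣP(Period 0)·Q(Period 0) = 19.67×90 + 1.33×128 + 4.99×93 = 1770.3 + 170.24 + 464.07 = 2404.61
Index = 3019.65 / 2404.61 × 100 = 125.5775

125.58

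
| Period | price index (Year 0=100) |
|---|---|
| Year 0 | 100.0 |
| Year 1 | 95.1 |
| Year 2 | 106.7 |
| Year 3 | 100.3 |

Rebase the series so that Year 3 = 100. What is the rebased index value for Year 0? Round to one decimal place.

99.7

Rebased(Year 0) = 100.0 / 100.3 × 100 = 99.7009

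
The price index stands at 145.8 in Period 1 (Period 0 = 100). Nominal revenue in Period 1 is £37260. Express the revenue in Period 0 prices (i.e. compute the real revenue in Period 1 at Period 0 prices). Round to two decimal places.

25555.56

Real = Nominal ÷ (Index/100) = 37260 ÷ (145.8/100)
     = 37260 ÷ 1.458 = 25555.5556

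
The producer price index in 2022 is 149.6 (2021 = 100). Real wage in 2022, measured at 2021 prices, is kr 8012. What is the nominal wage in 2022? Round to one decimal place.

11986.0

Nominal = Real × (Index/100) = 8012 × (149.6/100)
        = 8012 × 1.496 = 11985.9520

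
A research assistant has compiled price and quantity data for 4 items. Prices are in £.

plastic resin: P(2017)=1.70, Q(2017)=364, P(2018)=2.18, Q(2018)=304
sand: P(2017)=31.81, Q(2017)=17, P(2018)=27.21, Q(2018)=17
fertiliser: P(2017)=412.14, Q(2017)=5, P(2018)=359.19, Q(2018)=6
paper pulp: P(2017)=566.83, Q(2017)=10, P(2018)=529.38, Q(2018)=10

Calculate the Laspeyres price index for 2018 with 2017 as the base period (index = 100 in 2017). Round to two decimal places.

93.89

Laspeyres price index uses base-period quantities as weights.
ΣP(2018)·Q(2017) = 2.18×364 + 27.21×17 + 359.19×5 + 529.38×10 = 793.52 + 462.57 + 1795.95 + 5293.8 = 8345.84
ΣP(2017)·Q(2017) = 1.70×364 + 31.81×17 + 412.14×5 + 566.83×10 = 618.8 + 540.77 + 2060.7 + 5668.3 = 8888.57
Index = 8345.84 / 8888.57 × 100 = 93.8941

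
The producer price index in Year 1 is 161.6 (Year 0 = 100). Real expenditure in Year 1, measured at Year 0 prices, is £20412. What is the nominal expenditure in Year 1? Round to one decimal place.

32985.8

Nominal = Real × (Index/100) = 20412 × (161.6/100)
        = 20412 × 1.616 = 32985.7920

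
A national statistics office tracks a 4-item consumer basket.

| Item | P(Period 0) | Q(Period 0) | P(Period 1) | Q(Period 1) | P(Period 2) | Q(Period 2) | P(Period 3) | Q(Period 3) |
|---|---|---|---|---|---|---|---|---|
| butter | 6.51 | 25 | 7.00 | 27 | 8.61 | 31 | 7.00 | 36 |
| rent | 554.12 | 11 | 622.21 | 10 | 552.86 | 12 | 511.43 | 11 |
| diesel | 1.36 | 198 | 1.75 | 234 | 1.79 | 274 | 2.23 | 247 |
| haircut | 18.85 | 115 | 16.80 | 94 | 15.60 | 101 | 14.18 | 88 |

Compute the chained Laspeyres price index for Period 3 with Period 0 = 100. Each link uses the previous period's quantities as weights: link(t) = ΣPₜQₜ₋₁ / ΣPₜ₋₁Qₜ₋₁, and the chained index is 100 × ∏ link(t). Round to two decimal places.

91.15

Link Period 0→Period 1:
ΣP(Period 1)Q(Period 0) = 7.00×25 + 622.21×11 + 1.75×198 + 16.80×115 = 175 + 6844.31 + 346.5 + 1932 = 9297.81
ΣP(Period 0)Q(Period 0) = 6.51×25 + 554.12×11 + 1.36×198 + 18.85×115 = 162.75 + 6095.32 + 269.28 + 2167.75 = 8695.1
link = 9297.81/8695.1 = 1.069316
Link Period 1→Period 2:
ΣP(Period 2)Q(Period 1) = 8.61×27 + 552.86×10 + 1.79×234 + 15.60×94 = 232.47 + 5528.6 + 418.86 + 1466.4 = 7646.33
ΣP(Period 1)Q(Period 1) = 7.00×27 + 622.21×10 + 1.75×234 + 16.80×94 = 189 + 6222.1 + 409.5 + 1579.2 = 8399.8
link = 7646.33/8399.8 = 0.910299
Link Period 2→Period 3:
ΣP(Period 3)Q(Period 2) = 7.00×31 + 511.43×12 + 2.23×274 + 14.18×101 = 217 + 6137.16 + 611.02 + 1432.18 = 8397.36
ΣP(Period 2)Q(Period 2) = 8.61×31 + 552.86×12 + 1.79×274 + 15.60×101 = 266.91 + 6634.32 + 490.46 + 1575.6 = 8967.29
link = 8397.36/8967.29 = 0.936443
Chained index = 100 × 1.069316 × 0.910299 × 0.936443 = 91.1532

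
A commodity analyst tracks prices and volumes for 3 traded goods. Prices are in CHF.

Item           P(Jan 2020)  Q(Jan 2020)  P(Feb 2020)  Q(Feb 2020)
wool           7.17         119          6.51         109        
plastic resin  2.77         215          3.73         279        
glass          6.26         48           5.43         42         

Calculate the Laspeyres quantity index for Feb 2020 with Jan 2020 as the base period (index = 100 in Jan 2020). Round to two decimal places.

103.89

Laspeyres quantity index uses base-period prices as weights.
ΣP(Jan 2020)·Q(Feb 2020) = 7.17×109 + 2.77×279 + 6.26×42 = 781.53 + 772.83 + 262.92 = 1817.28
ΣP(Jan 2020)·Q(Jan 2020) = 7.17×119 + 2.77×215 + 6.26×48 = 853.23 + 595.55 + 300.48 = 1749.26
Index = 1817.28 / 1749.26 × 100 = 103.8885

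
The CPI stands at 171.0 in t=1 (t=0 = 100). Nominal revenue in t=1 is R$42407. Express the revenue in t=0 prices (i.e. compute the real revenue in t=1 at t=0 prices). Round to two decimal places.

Real = Nominal ÷ (Index/100) = 42407 ÷ (171.0/100)
     = 42407 ÷ 1.710 = 24799.4152

24799.42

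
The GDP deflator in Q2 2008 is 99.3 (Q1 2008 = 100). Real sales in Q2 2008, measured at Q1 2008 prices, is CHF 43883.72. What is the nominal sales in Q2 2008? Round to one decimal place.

Nominal = Real × (Index/100) = 43883.72 × (99.3/100)
        = 43883.72 × 0.993 = 43576.5340

43576.5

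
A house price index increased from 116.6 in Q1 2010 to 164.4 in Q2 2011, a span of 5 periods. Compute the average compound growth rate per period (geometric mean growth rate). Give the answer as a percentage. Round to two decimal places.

7.11%

Growth factor = (164.4/116.6)^(1/5) = (1.409949)^(1/5) = 1.071126
Growth rate = 1.071126 − 1 = 0.071126 = 7.1126%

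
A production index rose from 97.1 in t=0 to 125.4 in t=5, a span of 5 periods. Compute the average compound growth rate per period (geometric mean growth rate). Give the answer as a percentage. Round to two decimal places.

Growth factor = (125.4/97.1)^(1/5) = (1.291452)^(1/5) = 1.052484
Growth rate = 1.052484 − 1 = 0.052484 = 5.2484%

5.25%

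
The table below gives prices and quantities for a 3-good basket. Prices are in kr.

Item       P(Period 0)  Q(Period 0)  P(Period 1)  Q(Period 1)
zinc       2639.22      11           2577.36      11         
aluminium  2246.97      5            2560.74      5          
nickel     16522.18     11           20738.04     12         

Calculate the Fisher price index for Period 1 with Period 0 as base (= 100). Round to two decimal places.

121.43

Laspeyres component (base-period weights):
ΣP(Period 1)Q(Period 0) = 2577.36×11 + 2560.74×5 + 20738.04×11 = 28350.96 + 12803.7 + 228118.44 = 269273.1
ΣP(Period 0)Q(Period 0) = 2639.22×11 + 2246.97×5 + 16522.18×11 = 29031.42 + 11234.85 + 181743.98 = 222010.25
L = 269273.1 / 222010.25 × 100 = 121.2886
Paasche component (current-period weights):
ΣP(Period 1)Q(Period 1) = 2577.36×11 + 2560.74×5 + 20738.04×12 = 28350.96 + 12803.7 + 248856.48 = 290011.14
ΣP(Period 0)Q(Period 1) = 2639.22×11 + 2246.97×5 + 16522.18×12 = 29031.42 + 11234.85 + 198266.16 = 238532.43
P = 290011.14 / 238532.43 × 100 = 121.5814
Fisher = √(L × P) = √(121.2886 × 121.5814) = 121.4349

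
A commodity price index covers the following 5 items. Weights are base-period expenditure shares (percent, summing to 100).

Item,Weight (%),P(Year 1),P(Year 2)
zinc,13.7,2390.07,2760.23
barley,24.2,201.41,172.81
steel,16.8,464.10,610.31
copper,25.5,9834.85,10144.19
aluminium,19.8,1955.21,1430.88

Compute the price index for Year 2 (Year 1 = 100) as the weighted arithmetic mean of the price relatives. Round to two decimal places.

99.47

zinc: 13.7 × (2760.23/2390.07) = 13.7 × 1.154874 = 15.8218
barley: 24.2 × (172.81/201.41) = 24.2 × 0.858001 = 20.7636
steel: 16.8 × (610.31/464.10) = 16.8 × 1.315040 = 22.0927
copper: 25.5 × (10144.19/9834.85) = 25.5 × 1.031453 = 26.3021
aluminium: 19.8 × (1430.88/1955.21) = 19.8 × 0.731829 = 14.4902
Index = Σ wᵢ·(p₁ᵢ/p₀ᵢ) = 15.8218 + 20.7636 + 22.0927 + 26.3021 + 14.4902 = 99.4704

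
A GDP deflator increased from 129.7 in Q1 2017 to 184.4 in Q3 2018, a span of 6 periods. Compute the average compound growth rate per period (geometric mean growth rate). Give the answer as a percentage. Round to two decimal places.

6.04%

Growth factor = (184.4/129.7)^(1/6) = (1.421742)^(1/6) = 1.060401
Growth rate = 1.060401 − 1 = 0.060401 = 6.0401%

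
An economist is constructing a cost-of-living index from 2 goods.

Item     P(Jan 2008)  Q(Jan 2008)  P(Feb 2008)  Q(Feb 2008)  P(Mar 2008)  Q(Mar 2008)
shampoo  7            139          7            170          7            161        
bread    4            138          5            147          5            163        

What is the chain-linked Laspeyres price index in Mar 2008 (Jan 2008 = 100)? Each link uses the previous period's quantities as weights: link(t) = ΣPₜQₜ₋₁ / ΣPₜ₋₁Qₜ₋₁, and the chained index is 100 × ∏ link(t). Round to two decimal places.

Link Jan 2008→Feb 2008:
ΣP(Feb 2008)Q(Jan 2008) = 7×139 + 5×138 = 973 + 690 = 1663
ΣP(Jan 2008)Q(Jan 2008) = 7×139 + 4×138 = 973 + 552 = 1525
link = 1663/1525 = 1.090492
Link Feb 2008→Mar 2008:
ΣP(Mar 2008)Q(Feb 2008) = 7×170 + 5×147 = 1190 + 735 = 1925
ΣP(Feb 2008)Q(Feb 2008) = 7×170 + 5×147 = 1190 + 735 = 1925
link = 1925/1925 = 1.000000
Chained index = 100 × 1.090492 × 1.000000 = 109.0492

109.05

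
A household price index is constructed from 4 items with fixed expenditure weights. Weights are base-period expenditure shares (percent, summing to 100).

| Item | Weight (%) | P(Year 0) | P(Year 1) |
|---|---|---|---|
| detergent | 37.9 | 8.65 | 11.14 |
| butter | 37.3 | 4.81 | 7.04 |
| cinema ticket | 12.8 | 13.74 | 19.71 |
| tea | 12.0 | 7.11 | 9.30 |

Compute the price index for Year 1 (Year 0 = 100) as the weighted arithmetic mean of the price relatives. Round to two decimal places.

137.46

detergent: 37.9 × (11.14/8.65) = 37.9 × 1.287861 = 48.8099
butter: 37.3 × (7.04/4.81) = 37.3 × 1.463617 = 54.5929
cinema ticket: 12.8 × (19.71/13.74) = 12.8 × 1.434498 = 18.3616
tea: 12.0 × (9.30/7.11) = 12.0 × 1.308017 = 15.6962
Index = Σ wᵢ·(p₁ᵢ/p₀ᵢ) = 48.8099 + 54.5929 + 18.3616 + 15.6962 = 137.4606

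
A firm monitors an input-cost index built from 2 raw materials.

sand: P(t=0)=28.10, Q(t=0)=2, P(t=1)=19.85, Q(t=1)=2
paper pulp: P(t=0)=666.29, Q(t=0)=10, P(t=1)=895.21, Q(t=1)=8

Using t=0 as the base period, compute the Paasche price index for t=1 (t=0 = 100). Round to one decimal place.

133.7

Paasche price index uses current-period quantities as weights.
ΣP(t=1)·Q(t=1) = 19.85×2 + 895.21×8 = 39.7 + 7161.68 = 7201.38
ΣP(t=0)·Q(t=1) = 28.10×2 + 666.29×8 = 56.2 + 5330.32 = 5386.52
Index = 7201.38 / 5386.52 × 100 = 133.6926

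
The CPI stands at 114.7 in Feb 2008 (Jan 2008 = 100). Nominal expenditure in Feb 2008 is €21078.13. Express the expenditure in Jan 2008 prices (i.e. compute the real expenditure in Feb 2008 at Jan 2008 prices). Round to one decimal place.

18376.7

Real = Nominal ÷ (Index/100) = 21078.13 ÷ (114.7/100)
     = 21078.13 ÷ 1.147 = 18376.7480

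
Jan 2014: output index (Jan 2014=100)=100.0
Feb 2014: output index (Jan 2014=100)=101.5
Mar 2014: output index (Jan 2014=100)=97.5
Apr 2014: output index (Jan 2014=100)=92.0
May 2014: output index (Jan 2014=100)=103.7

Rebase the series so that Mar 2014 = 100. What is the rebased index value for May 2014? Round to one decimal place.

106.4

Rebased(May 2014) = 103.7 / 97.5 × 100 = 106.3590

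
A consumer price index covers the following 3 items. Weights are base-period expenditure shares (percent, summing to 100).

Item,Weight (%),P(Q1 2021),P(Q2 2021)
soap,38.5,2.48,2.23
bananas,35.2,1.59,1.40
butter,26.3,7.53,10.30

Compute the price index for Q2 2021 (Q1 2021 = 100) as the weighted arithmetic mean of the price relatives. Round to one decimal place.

101.6

soap: 38.5 × (2.23/2.48) = 38.5 × 0.899194 = 34.6190
bananas: 35.2 × (1.40/1.59) = 35.2 × 0.880503 = 30.9937
butter: 26.3 × (10.30/7.53) = 26.3 × 1.367862 = 35.9748
Index = Σ wᵢ·(p₁ᵢ/p₀ᵢ) = 34.6190 + 30.9937 + 35.9748 = 101.5874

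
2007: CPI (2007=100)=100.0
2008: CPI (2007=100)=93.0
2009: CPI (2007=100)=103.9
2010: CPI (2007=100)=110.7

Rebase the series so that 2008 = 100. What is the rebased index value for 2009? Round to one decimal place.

Rebased(2009) = 103.9 / 93.0 × 100 = 111.7204

111.7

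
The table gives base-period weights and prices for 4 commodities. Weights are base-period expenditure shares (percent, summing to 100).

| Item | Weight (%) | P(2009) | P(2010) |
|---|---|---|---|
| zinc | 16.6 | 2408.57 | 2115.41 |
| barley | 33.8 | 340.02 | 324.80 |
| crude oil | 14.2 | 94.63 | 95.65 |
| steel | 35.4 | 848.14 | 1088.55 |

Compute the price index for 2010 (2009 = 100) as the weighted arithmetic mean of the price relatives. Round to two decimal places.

zinc: 16.6 × (2115.41/2408.57) = 16.6 × 0.878285 = 14.5795
barley: 33.8 × (324.80/340.02) = 33.8 × 0.955238 = 32.2870
crude oil: 14.2 × (95.65/94.63) = 14.2 × 1.010779 = 14.3531
steel: 35.4 × (1088.55/848.14) = 35.4 × 1.283456 = 45.4343
Index = Σ wᵢ·(p₁ᵢ/p₀ᵢ) = 14.5795 + 32.2870 + 14.3531 + 45.4343 = 106.6540

106.65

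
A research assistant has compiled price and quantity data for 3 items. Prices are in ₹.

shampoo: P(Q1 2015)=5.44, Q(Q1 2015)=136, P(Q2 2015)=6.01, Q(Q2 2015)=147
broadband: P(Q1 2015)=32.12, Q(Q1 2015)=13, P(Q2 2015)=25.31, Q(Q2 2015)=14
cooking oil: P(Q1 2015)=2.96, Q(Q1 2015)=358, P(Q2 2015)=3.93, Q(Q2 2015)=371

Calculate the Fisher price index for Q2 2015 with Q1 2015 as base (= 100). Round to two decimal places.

115.00

Laspeyres component (base-period weights):
ΣP(Q2 2015)Q(Q1 2015) = 6.01×136 + 25.31×13 + 3.93×358 = 817.36 + 329.03 + 1406.94 = 2553.33
ΣP(Q1 2015)Q(Q1 2015) = 5.44×136 + 32.12×13 + 2.96×358 = 739.84 + 417.56 + 1059.68 = 2217.08
L = 2553.33 / 2217.08 × 100 = 115.1663
Paasche component (current-period weights):
ΣP(Q2 2015)Q(Q2 2015) = 6.01×147 + 25.31×14 + 3.93×371 = 883.47 + 354.34 + 1458.03 = 2695.84
ΣP(Q1 2015)Q(Q2 2015) = 5.44×147 + 32.12×14 + 2.96×371 = 799.68 + 449.68 + 1098.16 = 2347.52
P = 2695.84 / 2347.52 × 100 = 114.8378
Fisher = √(L × P) = √(115.1663 × 114.8378) = 115.0019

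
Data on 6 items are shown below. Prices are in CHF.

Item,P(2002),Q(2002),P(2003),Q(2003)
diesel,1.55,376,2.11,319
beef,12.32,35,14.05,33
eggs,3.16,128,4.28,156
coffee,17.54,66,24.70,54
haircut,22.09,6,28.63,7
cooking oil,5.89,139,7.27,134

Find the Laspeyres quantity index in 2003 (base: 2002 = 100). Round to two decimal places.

93.13

Laspeyres quantity index uses base-period prices as weights.
ΣP(2002)·Q(2003) = 1.55×319 + 12.32×33 + 3.16×156 + 17.54×54 + 22.09×7 + 5.89×134 = 494.45 + 406.56 + 492.96 + 947.16 + 154.63 + 789.26 = 3285.02
ΣP(2002)·Q(2002) = 1.55×376 + 12.32×35 + 3.16×128 + 17.54×66 + 22.09×6 + 5.89×139 = 582.8 + 431.2 + 404.48 + 1157.64 + 132.54 + 818.71 = 3527.37
Index = 3285.02 / 3527.37 × 100 = 93.1294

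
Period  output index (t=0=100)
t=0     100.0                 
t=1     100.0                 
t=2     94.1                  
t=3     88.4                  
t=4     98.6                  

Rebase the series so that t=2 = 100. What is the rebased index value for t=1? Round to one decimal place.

Rebased(t=1) = 100.0 / 94.1 × 100 = 106.2699

106.3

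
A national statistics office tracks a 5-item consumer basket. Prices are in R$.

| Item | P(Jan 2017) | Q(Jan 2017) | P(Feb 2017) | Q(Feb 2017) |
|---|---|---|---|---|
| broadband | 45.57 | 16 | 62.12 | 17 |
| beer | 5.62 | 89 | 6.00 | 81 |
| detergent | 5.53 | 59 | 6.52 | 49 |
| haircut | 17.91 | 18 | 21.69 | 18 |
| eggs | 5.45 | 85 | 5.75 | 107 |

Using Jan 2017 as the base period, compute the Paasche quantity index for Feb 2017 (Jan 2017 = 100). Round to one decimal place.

102.7

Paasche quantity index uses current-period prices as weights.
ΣP(Feb 2017)·Q(Feb 2017) = 62.12×17 + 6.00×81 + 6.52×49 + 21.69×18 + 5.75×107 = 1056.04 + 486 + 319.48 + 390.42 + 615.25 = 2867.19
ΣP(Feb 2017)·Q(Jan 2017) = 62.12×16 + 6.00×89 + 6.52×59 + 21.69×18 + 5.75×85 = 993.92 + 534 + 384.68 + 390.42 + 488.75 = 2791.77
Index = 2867.19 / 2791.77 × 100 = 102.7015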